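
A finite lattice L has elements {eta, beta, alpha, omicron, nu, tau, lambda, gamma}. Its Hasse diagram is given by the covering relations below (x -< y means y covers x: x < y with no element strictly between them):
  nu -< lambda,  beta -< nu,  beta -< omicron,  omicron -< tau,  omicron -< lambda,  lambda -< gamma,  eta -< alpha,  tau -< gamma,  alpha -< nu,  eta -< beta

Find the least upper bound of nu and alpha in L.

Common upper bounds of {nu, alpha}: gamma, lambda, nu.
The least among these is nu.

nu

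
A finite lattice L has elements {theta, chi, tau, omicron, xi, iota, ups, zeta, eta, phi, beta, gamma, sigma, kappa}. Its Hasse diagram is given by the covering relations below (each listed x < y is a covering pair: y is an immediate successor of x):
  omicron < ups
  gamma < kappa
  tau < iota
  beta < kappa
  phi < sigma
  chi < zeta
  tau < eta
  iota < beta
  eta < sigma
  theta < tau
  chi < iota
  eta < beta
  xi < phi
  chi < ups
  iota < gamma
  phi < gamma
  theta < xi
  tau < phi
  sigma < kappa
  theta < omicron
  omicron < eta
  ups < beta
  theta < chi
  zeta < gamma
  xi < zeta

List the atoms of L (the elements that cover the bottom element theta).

The atoms are exactly the elements that cover theta: chi, omicron, tau, xi.

chi, omicron, tau, xi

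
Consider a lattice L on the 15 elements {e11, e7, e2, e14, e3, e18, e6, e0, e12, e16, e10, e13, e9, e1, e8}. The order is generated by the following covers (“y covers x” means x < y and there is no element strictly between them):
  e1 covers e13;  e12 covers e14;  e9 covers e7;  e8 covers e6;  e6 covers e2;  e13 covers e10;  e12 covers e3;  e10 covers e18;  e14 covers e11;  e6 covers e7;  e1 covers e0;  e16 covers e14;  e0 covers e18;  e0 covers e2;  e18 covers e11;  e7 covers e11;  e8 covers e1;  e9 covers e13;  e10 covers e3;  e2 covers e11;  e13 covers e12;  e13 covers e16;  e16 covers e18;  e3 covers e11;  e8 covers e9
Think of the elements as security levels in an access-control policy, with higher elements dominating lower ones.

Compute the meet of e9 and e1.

Common lower bounds of {e9, e1}: e10, e11, e12, e13, e14, e16, e18, e3.
The greatest among these is e13.

e13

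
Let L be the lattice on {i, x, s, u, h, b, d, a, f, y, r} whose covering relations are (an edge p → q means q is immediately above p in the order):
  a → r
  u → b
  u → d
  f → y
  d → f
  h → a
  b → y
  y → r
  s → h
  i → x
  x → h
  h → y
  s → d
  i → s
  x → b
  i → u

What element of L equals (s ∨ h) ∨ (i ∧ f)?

s ∨ h = h
i ∧ f = i
h ∨ i = h

h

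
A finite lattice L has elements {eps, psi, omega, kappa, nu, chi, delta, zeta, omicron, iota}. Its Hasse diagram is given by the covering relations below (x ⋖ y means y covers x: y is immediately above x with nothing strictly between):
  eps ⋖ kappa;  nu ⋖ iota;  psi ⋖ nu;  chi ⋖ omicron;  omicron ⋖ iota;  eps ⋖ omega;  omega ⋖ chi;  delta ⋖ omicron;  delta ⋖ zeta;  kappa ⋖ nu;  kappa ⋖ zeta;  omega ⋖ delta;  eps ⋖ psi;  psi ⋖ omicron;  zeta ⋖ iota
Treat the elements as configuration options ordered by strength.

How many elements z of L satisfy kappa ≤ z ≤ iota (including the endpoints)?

4

The interval [kappa, iota] = {iota, kappa, nu, zeta}, which has 4 elements.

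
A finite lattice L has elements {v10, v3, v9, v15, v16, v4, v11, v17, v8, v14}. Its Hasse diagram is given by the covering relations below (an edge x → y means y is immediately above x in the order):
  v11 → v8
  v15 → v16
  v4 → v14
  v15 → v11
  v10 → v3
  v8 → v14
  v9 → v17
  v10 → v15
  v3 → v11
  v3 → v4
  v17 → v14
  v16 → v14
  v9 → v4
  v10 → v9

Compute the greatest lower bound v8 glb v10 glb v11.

v10

Common lower bounds of {v8, v10, v11}: v10.
The greatest among these is v10.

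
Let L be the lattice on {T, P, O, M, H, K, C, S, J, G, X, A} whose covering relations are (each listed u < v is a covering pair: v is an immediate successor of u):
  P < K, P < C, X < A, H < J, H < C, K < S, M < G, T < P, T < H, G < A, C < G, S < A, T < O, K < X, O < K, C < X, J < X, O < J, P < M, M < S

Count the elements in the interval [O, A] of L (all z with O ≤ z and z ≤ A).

The interval [O, A] = {A, J, K, O, S, X}, which has 6 elements.

6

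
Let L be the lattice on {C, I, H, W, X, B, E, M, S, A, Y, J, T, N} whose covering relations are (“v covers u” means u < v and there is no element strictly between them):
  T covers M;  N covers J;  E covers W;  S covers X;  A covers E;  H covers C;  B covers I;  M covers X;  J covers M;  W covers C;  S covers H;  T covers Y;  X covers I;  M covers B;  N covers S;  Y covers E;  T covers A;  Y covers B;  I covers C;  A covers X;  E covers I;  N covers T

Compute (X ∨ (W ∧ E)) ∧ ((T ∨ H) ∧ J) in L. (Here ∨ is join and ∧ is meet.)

X

W ∧ E = W
X ∨ W = A
T ∨ H = N
N ∧ J = J
A ∧ J = X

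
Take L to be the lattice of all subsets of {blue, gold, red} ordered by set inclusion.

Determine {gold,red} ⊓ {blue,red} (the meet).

{red}

Under ⊆, meet is intersection: {gold,red} ∩ {blue,red} = {red}.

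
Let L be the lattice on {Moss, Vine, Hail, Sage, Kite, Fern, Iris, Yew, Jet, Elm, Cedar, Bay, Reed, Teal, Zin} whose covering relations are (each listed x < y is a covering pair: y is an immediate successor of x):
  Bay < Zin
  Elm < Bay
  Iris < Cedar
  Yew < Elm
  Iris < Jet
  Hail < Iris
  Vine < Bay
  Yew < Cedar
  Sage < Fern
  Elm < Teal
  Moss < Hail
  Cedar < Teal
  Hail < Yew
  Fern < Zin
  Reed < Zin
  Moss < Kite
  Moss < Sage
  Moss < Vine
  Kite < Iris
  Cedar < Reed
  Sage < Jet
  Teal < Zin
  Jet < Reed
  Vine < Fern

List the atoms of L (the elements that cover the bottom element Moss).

Hail, Kite, Sage, Vine

The atoms are exactly the elements that cover Moss: Hail, Kite, Sage, Vine.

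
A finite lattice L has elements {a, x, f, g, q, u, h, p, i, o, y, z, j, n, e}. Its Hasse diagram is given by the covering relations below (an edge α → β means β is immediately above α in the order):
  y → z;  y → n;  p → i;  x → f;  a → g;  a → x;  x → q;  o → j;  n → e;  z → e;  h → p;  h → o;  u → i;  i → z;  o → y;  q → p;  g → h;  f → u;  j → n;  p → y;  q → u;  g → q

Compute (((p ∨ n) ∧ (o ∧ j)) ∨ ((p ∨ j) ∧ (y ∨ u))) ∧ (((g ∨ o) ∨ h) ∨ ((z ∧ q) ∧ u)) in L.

p ∨ n = n
o ∧ j = o
n ∧ o = o
p ∨ j = n
y ∨ u = z
n ∧ z = y
o ∨ y = y
g ∨ o = o
o ∨ h = o
z ∧ q = q
q ∧ u = q
o ∨ q = y
y ∧ y = y

y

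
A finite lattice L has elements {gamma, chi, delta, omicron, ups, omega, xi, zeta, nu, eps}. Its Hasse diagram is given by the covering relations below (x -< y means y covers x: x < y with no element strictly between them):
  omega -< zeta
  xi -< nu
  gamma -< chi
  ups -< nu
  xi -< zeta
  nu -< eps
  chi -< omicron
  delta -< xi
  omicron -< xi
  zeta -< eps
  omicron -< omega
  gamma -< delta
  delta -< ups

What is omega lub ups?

eps

Common upper bounds of {omega, ups}: eps.
The least among these is eps.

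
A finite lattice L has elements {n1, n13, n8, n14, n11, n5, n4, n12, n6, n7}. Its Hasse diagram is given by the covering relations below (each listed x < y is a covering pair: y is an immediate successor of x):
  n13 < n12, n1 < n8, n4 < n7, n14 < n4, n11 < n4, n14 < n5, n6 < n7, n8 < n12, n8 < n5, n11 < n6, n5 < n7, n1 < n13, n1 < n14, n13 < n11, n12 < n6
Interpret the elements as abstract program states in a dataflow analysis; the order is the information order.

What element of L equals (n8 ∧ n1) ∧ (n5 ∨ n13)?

n1

n8 ∧ n1 = n1
n5 ∨ n13 = n7
n1 ∧ n7 = n1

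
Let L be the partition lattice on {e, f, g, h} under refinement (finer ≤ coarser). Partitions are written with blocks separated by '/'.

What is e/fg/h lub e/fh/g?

e/fgh

The join of e/fg/h and e/fh/g merges any blocks that overlap across the partitions, giving e/fgh.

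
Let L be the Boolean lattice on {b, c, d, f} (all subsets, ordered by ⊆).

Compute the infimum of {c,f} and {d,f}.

Under ⊆, meet is intersection: {c,f} ∩ {d,f} = {f}.

{f}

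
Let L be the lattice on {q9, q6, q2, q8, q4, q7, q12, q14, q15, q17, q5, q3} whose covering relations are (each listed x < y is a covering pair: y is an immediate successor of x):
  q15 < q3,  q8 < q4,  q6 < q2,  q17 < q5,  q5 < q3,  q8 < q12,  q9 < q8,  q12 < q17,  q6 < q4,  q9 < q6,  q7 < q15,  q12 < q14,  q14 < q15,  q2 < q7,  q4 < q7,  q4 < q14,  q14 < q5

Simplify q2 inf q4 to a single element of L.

q6

q2 ∧ q4 = q6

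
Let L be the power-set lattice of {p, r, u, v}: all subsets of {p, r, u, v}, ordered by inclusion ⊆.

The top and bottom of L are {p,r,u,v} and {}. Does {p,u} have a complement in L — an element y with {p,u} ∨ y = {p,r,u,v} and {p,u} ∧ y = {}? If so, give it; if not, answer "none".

{r,v}

Need y with {p,u} ∨ y = {p,r,u,v} and {p,u} ∧ y = {}.
Checking each element gives: {r,v}.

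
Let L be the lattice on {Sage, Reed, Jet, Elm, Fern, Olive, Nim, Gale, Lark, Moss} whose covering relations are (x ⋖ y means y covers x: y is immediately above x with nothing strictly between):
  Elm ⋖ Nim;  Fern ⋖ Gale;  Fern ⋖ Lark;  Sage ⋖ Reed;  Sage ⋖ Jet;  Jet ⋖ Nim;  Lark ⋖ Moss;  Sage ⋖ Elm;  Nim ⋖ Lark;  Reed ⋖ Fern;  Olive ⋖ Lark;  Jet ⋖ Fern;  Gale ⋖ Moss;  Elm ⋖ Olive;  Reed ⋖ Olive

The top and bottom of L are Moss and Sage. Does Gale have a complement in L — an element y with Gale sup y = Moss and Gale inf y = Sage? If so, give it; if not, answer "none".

Need y with Gale ∨ y = Moss and Gale ∧ y = Sage.
Checking each element gives: Elm.

Elm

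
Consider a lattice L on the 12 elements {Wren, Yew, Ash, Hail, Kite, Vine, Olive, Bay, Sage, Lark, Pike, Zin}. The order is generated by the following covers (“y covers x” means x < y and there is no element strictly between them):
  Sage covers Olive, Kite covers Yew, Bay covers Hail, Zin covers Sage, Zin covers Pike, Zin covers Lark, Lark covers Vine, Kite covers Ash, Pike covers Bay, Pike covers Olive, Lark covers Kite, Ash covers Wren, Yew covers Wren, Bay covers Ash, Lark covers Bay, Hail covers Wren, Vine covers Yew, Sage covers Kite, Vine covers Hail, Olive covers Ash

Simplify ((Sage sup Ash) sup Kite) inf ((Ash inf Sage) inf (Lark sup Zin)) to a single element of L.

Ash

Sage ∨ Ash = Sage
Sage ∨ Kite = Sage
Ash ∧ Sage = Ash
Lark ∨ Zin = Zin
Ash ∧ Zin = Ash
Sage ∧ Ash = Ash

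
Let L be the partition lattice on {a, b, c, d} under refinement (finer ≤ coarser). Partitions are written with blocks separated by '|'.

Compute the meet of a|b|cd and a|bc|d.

a|b|c|d

The meet (common refinement) of a|b|cd and a|bc|d intersects blocks pairwise, giving a|b|c|d.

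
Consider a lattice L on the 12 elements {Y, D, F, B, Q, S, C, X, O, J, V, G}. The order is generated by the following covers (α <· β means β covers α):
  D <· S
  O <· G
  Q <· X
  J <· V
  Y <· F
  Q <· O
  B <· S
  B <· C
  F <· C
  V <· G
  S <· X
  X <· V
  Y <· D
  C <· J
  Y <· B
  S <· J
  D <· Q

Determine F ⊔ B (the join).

C

Common upper bounds of {F, B}: C, G, J, V.
The least among these is C.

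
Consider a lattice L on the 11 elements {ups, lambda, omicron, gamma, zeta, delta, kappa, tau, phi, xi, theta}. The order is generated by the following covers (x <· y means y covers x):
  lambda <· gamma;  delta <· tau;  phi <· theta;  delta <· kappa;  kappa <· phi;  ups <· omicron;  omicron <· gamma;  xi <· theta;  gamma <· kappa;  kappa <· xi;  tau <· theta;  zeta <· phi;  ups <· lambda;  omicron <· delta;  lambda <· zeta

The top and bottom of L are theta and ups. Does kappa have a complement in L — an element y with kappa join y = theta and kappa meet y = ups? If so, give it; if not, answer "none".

For every candidate y, either kappa ∨ y ≠ theta or kappa ∧ y ≠ ups; no complement exists.

none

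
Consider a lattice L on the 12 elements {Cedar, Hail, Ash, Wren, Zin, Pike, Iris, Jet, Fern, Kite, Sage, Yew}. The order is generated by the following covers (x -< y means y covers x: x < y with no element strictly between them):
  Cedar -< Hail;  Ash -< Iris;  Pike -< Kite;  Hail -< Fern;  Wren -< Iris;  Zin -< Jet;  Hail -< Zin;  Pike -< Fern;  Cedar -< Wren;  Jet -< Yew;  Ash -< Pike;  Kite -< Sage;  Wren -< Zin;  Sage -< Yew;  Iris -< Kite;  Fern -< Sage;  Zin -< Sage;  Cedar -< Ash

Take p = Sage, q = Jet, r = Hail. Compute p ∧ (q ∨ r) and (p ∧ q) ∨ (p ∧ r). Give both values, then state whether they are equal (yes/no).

q ∨ r = Jet, so p ∧ (q ∨ r) = Sage ∧ Jet = Zin.
p ∧ q = Zin and p ∧ r = Hail, so (p ∧ q) ∨ (p ∧ r) = Zin ∨ Hail = Zin.
Equal: yes.

Zin; Zin; yes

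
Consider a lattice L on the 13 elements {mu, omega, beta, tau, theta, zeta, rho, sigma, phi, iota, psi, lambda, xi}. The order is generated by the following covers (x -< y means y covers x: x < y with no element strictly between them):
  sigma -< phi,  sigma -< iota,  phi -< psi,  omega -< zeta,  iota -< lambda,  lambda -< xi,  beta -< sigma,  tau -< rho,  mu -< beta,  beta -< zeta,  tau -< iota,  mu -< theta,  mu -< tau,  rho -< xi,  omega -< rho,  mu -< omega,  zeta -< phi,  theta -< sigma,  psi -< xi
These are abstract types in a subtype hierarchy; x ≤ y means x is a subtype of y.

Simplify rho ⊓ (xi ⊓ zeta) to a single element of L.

omega

xi ∧ zeta = zeta
rho ∧ zeta = omega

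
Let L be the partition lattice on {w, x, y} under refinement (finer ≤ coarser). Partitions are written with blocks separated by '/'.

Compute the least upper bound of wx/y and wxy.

wxy

Common upper bounds of {wx/y, wxy}: wxy.
The least among these is wxy.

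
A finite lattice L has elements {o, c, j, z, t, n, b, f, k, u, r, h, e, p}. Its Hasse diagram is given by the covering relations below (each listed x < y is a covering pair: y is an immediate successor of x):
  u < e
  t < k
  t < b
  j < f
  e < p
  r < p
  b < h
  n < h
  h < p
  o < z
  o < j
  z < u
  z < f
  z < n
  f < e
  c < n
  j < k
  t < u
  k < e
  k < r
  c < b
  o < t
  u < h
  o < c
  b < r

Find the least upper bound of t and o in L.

Common upper bounds of {t, o}: b, e, h, k, p, r, t, u.
The least among these is t.

t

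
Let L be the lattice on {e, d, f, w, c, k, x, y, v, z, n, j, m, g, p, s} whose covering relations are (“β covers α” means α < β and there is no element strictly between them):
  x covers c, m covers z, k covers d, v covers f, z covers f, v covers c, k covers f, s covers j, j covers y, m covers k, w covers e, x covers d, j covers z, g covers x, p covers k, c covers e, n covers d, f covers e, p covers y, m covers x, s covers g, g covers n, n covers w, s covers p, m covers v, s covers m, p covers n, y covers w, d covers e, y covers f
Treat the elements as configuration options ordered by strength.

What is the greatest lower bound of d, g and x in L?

Common lower bounds of {d, g, x}: d, e.
The greatest among these is d.

d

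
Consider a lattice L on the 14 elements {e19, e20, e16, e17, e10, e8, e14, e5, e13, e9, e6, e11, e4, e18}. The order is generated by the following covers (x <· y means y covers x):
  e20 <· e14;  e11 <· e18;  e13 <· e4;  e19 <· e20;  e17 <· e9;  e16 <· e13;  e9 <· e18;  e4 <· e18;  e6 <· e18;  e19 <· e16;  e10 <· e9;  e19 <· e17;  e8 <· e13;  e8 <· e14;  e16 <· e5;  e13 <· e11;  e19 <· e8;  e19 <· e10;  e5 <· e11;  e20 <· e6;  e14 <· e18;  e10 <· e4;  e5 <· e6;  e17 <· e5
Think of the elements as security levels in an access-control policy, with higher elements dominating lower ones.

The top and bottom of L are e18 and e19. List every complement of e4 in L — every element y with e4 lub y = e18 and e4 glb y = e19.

e17, e20

Need y with e4 ∨ y = e18 and e4 ∧ y = e19.
Checking each element gives: e17, e20.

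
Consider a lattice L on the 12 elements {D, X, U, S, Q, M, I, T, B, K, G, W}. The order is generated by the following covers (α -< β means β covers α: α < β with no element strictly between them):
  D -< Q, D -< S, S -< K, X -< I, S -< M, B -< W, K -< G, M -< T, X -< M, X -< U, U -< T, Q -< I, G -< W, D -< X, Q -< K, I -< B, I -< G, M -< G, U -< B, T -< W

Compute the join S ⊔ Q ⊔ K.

K

Common upper bounds of {S, Q, K}: G, K, W.
The least among these is K.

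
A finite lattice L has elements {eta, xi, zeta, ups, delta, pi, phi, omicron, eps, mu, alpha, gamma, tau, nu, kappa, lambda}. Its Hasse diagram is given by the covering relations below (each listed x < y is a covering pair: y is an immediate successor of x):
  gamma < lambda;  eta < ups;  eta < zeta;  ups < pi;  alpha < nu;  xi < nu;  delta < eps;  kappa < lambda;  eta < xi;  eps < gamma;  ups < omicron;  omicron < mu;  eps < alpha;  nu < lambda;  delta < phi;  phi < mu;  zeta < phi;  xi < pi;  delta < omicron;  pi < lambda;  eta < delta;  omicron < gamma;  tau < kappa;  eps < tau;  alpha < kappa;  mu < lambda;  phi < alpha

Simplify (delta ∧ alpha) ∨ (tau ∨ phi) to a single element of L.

delta ∧ alpha = delta
tau ∨ phi = kappa
delta ∨ kappa = kappa

kappa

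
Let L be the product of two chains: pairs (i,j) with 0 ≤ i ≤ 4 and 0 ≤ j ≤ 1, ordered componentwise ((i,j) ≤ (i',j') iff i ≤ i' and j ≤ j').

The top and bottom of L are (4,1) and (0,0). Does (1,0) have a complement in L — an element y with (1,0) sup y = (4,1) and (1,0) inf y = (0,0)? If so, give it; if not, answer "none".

For every candidate y, either (1,0) ∨ y ≠ (4,1) or (1,0) ∧ y ≠ (0,0); no complement exists.

none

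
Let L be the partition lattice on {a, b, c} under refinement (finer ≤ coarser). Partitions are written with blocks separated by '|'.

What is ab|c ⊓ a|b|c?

Common lower bounds of {ab|c, a|b|c}: a|b|c.
The greatest among these is a|b|c.

a|b|c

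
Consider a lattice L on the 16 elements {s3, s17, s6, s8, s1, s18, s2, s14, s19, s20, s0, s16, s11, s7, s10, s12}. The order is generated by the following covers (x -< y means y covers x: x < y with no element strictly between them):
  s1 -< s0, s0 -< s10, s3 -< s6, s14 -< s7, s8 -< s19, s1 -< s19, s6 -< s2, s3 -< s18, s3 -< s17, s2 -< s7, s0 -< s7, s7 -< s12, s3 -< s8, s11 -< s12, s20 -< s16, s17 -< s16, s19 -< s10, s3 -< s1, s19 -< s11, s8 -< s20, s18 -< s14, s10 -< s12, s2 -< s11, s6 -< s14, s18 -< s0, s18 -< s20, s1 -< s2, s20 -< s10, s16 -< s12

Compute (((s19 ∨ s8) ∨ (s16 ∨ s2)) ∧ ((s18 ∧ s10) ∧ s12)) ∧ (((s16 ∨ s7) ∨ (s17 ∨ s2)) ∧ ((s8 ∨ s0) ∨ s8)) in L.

s18

s19 ∨ s8 = s19
s16 ∨ s2 = s12
s19 ∨ s12 = s12
s18 ∧ s10 = s18
s18 ∧ s12 = s18
s12 ∧ s18 = s18
s16 ∨ s7 = s12
s17 ∨ s2 = s12
s12 ∨ s12 = s12
s8 ∨ s0 = s10
s10 ∨ s8 = s10
s12 ∧ s10 = s10
s18 ∧ s10 = s18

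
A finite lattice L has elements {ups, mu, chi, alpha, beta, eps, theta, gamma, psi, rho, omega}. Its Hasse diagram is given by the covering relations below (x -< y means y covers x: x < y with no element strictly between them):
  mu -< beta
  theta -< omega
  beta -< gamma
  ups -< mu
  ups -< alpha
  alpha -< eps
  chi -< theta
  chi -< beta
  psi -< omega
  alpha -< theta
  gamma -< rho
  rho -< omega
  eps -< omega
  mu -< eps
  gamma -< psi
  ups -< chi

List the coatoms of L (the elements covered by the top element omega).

eps, psi, rho, theta

The coatoms are exactly the elements covered by omega: eps, psi, rho, theta.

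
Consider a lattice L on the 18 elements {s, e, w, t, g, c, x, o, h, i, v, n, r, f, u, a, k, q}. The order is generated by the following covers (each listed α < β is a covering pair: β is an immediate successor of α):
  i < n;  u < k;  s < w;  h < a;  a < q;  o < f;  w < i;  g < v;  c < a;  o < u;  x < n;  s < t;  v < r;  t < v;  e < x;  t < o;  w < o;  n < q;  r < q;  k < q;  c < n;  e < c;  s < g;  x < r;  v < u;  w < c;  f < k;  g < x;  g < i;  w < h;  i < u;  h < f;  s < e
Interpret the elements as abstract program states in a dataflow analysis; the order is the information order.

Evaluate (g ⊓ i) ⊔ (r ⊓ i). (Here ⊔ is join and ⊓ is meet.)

g

g ∧ i = g
r ∧ i = g
g ∨ g = g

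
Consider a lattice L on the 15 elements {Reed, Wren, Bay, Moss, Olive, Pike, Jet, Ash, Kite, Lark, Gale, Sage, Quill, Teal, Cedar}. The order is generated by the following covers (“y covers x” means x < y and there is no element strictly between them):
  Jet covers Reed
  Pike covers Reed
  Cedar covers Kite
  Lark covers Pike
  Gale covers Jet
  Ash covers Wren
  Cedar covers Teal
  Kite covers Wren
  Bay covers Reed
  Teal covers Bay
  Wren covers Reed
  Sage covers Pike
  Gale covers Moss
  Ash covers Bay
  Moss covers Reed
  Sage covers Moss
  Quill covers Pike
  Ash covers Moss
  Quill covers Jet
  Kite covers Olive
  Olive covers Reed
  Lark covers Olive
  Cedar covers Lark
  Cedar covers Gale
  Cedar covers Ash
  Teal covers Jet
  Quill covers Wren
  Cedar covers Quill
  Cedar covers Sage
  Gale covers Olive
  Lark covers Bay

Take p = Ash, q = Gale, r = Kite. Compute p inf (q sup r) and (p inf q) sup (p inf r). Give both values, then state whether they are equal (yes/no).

Ash; Ash; yes

q sup r = Cedar, so p inf (q sup r) = Ash inf Cedar = Ash.
p inf q = Moss and p inf r = Wren, so (p inf q) sup (p inf r) = Moss sup Wren = Ash.
Equal: yes.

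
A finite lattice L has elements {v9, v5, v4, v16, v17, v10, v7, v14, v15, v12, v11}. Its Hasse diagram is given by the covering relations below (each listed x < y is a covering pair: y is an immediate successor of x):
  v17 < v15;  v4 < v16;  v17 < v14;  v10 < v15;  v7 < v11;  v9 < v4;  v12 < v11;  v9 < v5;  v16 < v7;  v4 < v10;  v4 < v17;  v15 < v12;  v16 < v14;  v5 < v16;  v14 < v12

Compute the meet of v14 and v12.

Common lower bounds of {v14, v12}: v14, v16, v17, v4, v5, v9.
The greatest among these is v14.

v14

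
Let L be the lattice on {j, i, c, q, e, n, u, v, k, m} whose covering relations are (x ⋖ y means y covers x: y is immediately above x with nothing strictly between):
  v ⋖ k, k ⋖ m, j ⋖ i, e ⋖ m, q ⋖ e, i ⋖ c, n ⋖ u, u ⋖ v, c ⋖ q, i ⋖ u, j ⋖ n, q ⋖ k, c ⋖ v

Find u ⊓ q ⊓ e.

i

Common lower bounds of {u, q, e}: i, j.
The greatest among these is i.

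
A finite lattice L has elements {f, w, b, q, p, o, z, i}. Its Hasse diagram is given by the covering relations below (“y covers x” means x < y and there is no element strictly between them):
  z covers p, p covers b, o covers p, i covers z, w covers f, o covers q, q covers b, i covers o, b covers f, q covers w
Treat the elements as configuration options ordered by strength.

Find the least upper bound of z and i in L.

i

Common upper bounds of {z, i}: i.
The least among these is i.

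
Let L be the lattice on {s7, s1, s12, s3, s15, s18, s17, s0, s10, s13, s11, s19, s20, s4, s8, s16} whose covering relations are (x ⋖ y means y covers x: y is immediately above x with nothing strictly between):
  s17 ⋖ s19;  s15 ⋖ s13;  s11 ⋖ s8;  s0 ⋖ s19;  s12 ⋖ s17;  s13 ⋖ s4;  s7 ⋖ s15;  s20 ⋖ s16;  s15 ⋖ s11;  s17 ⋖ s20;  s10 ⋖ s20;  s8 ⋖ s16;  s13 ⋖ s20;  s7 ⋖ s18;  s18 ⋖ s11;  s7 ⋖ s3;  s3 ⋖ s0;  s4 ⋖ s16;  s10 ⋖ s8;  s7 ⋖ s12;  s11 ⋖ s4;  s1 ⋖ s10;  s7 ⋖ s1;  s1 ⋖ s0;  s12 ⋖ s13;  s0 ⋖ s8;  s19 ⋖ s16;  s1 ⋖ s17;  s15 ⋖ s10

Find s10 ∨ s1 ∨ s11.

s8

Common upper bounds of {s10, s1, s11}: s16, s8.
The least among these is s8.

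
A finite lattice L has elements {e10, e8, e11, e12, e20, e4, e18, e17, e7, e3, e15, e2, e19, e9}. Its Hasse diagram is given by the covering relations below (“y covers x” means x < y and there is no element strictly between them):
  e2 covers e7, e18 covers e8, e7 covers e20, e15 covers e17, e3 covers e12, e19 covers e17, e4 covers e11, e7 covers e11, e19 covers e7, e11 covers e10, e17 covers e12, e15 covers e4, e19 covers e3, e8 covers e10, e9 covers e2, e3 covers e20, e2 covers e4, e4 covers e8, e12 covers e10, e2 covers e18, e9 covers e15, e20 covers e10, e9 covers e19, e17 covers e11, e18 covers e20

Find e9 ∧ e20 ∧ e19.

e20

Common lower bounds of {e9, e20, e19}: e10, e20.
The greatest among these is e20.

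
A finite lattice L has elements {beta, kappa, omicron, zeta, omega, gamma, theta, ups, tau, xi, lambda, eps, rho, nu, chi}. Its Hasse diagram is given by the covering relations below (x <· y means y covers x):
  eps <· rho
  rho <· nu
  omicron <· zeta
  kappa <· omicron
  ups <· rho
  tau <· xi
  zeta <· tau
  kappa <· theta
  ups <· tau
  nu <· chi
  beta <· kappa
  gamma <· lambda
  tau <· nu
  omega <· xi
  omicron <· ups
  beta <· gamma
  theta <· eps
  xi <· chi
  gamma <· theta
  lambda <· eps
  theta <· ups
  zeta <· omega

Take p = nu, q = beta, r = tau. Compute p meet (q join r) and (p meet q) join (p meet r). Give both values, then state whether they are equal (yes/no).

tau; tau; yes

q join r = tau, so p meet (q join r) = nu meet tau = tau.
p meet q = beta and p meet r = tau, so (p meet q) join (p meet r) = beta join tau = tau.
Equal: yes.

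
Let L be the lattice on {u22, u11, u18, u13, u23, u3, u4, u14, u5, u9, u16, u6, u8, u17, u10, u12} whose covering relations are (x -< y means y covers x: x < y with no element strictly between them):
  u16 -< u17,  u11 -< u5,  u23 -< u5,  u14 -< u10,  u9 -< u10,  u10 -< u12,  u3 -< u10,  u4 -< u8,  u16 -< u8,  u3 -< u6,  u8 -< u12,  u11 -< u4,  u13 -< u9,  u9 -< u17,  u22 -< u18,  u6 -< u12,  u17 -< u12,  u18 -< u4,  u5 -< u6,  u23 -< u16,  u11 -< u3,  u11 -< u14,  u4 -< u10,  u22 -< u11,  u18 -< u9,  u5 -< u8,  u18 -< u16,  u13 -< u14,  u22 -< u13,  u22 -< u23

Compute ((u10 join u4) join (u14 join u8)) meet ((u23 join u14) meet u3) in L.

u3

u10 ∨ u4 = u10
u14 ∨ u8 = u12
u10 ∨ u12 = u12
u23 ∨ u14 = u12
u12 ∧ u3 = u3
u12 ∧ u3 = u3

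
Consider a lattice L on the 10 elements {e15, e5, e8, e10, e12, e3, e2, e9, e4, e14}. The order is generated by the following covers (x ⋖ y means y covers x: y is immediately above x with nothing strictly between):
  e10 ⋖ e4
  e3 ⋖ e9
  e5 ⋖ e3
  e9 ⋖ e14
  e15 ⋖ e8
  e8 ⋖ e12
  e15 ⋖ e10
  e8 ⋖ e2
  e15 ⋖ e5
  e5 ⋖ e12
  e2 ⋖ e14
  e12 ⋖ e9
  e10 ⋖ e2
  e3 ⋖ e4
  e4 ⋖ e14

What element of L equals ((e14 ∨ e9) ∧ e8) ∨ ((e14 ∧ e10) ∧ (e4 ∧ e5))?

e8

e14 ∨ e9 = e14
e14 ∧ e8 = e8
e14 ∧ e10 = e10
e4 ∧ e5 = e5
e10 ∧ e5 = e15
e8 ∨ e15 = e8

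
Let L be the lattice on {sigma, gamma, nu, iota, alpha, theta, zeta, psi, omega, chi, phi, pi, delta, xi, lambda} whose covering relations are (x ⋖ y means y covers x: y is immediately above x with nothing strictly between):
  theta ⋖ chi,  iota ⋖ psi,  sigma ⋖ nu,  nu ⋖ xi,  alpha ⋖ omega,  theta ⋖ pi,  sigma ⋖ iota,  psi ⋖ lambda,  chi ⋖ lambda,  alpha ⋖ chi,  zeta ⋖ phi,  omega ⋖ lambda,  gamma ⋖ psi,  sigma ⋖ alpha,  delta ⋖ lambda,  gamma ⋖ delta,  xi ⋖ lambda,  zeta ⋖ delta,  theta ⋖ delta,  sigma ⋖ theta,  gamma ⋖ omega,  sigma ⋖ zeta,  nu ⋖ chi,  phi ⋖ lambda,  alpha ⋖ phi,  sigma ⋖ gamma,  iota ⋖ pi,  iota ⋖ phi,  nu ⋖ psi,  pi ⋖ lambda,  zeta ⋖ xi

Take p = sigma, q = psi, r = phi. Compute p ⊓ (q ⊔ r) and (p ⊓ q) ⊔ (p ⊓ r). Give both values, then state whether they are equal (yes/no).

sigma; sigma; yes

q ⊔ r = lambda, so p ⊓ (q ⊔ r) = sigma ⊓ lambda = sigma.
p ⊓ q = sigma and p ⊓ r = sigma, so (p ⊓ q) ⊔ (p ⊓ r) = sigma ⊔ sigma = sigma.
Equal: yes.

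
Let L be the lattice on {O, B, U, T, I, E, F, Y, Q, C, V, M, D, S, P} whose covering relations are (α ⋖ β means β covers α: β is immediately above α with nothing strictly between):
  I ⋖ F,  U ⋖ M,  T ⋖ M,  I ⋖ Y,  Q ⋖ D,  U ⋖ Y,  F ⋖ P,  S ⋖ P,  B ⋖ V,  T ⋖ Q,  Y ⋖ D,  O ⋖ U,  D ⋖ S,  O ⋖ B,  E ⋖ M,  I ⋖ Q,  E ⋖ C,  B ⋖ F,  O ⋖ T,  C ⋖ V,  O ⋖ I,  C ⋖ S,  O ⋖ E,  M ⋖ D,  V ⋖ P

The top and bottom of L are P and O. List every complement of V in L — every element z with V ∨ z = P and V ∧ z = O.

I, Q, T, U, Y

Need z with V ∨ z = P and V ∧ z = O.
Checking each element gives: I, Q, T, U, Y.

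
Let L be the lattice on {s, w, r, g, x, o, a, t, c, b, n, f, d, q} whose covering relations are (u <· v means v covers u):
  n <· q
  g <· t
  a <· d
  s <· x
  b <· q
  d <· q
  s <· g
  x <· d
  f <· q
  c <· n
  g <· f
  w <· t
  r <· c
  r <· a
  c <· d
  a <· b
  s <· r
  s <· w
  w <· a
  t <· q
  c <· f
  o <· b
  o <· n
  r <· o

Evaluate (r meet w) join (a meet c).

r

r ∧ w = s
a ∧ c = r
s ∨ r = r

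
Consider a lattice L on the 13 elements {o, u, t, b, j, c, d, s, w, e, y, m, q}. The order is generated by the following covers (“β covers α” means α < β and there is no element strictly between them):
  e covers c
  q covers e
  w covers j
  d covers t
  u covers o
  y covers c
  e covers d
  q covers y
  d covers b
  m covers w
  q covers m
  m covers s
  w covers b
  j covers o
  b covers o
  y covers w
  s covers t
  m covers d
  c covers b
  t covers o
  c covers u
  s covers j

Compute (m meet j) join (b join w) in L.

m ∧ j = j
b ∨ w = w
j ∨ w = w

w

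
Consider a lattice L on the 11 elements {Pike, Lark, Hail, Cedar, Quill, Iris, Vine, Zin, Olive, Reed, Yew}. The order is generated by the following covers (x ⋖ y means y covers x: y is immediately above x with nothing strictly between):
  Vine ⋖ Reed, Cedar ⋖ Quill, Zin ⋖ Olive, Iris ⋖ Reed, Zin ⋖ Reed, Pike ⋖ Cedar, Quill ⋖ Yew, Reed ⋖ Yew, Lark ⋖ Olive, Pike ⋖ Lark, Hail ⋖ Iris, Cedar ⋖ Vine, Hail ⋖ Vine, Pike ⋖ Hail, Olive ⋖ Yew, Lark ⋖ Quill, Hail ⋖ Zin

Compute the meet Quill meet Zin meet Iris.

Common lower bounds of {Quill, Zin, Iris}: Pike.
The greatest among these is Pike.

Pike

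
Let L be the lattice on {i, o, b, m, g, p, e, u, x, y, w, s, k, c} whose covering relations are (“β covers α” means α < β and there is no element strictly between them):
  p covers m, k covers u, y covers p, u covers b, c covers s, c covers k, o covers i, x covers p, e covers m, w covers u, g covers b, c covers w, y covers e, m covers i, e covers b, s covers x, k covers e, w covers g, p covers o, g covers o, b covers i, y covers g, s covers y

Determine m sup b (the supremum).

Common upper bounds of {m, b}: c, e, k, s, y.
The least among these is e.

e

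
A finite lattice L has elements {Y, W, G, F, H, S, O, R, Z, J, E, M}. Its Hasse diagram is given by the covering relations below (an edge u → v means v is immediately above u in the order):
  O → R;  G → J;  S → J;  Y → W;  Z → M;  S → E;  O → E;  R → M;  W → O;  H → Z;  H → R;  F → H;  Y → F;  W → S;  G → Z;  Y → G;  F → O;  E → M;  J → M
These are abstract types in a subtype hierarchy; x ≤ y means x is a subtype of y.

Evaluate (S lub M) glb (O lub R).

S ∨ M = M
O ∨ R = R
M ∧ R = R

R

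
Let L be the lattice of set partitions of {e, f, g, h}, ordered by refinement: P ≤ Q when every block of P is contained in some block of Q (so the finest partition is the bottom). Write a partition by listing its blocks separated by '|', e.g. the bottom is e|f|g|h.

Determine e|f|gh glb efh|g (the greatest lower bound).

Common lower bounds of {e|f|gh, efh|g}: e|f|g|h.
The greatest among these is e|f|g|h.

e|f|g|h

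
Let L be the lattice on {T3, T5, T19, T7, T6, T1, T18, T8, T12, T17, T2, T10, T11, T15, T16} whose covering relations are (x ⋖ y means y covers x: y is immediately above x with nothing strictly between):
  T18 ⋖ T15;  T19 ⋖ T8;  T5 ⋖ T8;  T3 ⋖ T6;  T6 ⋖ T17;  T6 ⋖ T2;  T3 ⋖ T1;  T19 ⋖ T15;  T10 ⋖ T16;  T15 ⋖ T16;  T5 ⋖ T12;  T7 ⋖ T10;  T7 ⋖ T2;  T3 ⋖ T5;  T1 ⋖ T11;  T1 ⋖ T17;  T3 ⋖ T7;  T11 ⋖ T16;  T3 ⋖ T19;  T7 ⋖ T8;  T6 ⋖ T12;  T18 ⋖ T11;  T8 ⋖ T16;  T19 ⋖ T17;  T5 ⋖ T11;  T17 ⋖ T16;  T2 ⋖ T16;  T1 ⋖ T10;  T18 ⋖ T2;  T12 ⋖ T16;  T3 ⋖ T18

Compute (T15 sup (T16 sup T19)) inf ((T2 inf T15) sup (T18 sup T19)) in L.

T15

T16 ∨ T19 = T16
T15 ∨ T16 = T16
T2 ∧ T15 = T18
T18 ∨ T19 = T15
T18 ∨ T15 = T15
T16 ∧ T15 = T15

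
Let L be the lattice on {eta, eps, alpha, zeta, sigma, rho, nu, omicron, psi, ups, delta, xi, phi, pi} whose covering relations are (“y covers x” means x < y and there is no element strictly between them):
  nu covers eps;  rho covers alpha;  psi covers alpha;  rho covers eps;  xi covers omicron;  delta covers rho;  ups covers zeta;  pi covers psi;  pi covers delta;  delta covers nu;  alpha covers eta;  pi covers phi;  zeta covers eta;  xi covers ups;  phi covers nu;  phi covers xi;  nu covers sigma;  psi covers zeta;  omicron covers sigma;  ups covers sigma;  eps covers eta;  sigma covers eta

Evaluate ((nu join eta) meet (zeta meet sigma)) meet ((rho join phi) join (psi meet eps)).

nu ∨ eta = nu
zeta ∧ sigma = eta
nu ∧ eta = eta
rho ∨ phi = pi
psi ∧ eps = eta
pi ∨ eta = pi
eta ∧ pi = eta

eta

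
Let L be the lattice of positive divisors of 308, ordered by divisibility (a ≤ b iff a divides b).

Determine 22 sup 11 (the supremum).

22

In the divisibility order, the join is the least common multiple: lcm(22, 11) = 22.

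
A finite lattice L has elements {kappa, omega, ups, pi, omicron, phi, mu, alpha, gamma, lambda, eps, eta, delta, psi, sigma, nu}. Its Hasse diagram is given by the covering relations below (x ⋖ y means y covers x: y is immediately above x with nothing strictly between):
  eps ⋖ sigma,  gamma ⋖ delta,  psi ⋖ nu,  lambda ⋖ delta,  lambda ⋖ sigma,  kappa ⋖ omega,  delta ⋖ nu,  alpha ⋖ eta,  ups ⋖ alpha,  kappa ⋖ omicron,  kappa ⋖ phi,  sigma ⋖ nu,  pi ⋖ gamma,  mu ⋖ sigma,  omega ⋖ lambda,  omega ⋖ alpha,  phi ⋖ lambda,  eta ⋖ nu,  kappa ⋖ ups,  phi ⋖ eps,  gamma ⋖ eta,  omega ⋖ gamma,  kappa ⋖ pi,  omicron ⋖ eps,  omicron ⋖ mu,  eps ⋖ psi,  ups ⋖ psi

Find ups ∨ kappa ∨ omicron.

psi

Common upper bounds of {ups, kappa, omicron}: nu, psi.
The least among these is psi.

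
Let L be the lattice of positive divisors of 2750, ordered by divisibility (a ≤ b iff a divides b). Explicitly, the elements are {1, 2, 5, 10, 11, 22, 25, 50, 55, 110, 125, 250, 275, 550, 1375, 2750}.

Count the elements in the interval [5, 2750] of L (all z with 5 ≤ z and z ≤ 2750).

12

The interval [5, 2750] = {10, 110, 125, 1375, 25, 250, 275, 2750, 5, 50, 55, 550}, which has 12 elements.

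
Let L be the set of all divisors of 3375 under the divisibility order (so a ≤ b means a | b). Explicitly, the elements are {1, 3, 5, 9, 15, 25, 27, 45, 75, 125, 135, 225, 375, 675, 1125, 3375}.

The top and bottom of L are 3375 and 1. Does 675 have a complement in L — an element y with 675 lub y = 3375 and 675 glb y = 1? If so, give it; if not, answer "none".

For every candidate y, either 675 ∨ y ≠ 3375 or 675 ∧ y ≠ 1; no complement exists.

none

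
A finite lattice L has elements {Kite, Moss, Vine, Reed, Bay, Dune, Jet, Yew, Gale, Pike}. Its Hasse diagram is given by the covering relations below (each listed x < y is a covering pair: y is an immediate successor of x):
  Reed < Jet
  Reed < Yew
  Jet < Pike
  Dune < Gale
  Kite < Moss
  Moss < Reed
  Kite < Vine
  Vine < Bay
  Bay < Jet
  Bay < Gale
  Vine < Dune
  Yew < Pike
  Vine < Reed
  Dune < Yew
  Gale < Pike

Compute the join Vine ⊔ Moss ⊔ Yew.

Common upper bounds of {Vine, Moss, Yew}: Pike, Yew.
The least among these is Yew.

Yew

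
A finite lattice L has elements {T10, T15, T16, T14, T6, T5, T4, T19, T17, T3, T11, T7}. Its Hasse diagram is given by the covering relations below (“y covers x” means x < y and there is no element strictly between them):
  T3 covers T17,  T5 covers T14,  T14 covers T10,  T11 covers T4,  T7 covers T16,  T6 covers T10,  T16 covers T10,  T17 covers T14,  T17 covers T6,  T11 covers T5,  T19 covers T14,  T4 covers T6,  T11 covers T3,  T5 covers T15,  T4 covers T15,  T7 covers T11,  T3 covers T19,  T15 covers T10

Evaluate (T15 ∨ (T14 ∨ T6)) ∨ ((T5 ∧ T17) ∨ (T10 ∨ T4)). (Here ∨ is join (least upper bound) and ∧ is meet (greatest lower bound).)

T11

T14 ∨ T6 = T17
T15 ∨ T17 = T11
T5 ∧ T17 = T14
T10 ∨ T4 = T4
T14 ∨ T4 = T11
T11 ∨ T11 = T11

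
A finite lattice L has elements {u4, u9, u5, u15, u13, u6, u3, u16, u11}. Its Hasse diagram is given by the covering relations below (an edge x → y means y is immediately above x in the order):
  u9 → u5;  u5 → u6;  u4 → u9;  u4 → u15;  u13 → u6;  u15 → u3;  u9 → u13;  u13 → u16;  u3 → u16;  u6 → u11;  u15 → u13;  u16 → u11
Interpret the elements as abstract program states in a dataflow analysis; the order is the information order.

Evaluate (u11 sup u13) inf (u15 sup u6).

u11 ∨ u13 = u11
u15 ∨ u6 = u6
u11 ∧ u6 = u6

u6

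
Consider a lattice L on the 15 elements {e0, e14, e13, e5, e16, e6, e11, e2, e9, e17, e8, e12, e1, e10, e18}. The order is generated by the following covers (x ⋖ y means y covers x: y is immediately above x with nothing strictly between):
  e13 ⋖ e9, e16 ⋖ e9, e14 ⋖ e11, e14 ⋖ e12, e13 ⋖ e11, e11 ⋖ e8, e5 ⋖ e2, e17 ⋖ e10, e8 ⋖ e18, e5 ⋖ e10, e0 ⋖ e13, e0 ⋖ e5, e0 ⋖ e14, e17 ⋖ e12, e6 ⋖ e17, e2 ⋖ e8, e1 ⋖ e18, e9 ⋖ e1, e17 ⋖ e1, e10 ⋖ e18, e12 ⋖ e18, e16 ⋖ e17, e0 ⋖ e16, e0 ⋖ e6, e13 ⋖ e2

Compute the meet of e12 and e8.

Common lower bounds of {e12, e8}: e0, e14.
The greatest among these is e14.

e14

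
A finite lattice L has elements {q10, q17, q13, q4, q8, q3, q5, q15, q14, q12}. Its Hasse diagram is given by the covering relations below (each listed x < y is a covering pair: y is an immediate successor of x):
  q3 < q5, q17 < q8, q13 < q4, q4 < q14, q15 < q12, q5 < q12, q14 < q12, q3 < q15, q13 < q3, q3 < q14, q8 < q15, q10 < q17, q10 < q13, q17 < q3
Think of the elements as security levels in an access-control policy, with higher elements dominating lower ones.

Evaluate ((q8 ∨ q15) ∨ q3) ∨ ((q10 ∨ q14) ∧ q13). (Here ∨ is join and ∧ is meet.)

q15

q8 ∨ q15 = q15
q15 ∨ q3 = q15
q10 ∨ q14 = q14
q14 ∧ q13 = q13
q15 ∨ q13 = q15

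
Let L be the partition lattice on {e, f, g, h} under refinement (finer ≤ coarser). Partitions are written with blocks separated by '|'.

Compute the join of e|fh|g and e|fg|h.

e|fgh

The join of e|fh|g and e|fg|h merges any blocks that overlap across the partitions, giving e|fgh.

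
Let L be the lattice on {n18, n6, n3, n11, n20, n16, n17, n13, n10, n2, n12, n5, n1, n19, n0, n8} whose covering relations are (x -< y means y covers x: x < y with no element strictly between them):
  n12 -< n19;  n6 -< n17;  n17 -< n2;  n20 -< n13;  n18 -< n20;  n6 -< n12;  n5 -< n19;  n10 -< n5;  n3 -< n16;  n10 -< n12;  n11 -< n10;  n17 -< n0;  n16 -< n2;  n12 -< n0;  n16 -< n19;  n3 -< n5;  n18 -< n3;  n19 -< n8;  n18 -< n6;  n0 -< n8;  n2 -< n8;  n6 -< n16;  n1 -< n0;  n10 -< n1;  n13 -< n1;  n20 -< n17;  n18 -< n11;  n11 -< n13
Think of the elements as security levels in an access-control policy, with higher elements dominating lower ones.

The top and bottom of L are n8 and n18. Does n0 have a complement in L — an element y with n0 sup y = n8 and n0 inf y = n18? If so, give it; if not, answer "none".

Need y with n0 ∨ y = n8 and n0 ∧ y = n18.
Checking each element gives: n3.

n3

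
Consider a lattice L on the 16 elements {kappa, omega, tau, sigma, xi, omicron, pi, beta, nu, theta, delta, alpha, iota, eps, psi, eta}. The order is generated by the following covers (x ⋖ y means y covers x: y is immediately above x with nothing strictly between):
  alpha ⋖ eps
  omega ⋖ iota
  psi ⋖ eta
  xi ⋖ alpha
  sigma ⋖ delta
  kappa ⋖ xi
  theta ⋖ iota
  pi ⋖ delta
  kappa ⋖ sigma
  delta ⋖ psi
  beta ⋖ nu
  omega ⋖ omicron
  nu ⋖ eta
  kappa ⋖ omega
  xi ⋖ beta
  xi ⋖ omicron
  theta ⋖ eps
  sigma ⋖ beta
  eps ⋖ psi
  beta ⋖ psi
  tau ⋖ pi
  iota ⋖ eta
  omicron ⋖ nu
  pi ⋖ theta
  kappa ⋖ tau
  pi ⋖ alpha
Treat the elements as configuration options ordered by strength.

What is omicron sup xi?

Common upper bounds of {omicron, xi}: eta, nu, omicron.
The least among these is omicron.

omicron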